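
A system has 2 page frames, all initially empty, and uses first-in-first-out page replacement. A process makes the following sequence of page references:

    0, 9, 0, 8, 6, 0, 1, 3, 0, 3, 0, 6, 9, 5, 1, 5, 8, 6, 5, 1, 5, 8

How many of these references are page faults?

0 -> miss, frames (0)
9 -> miss, frames (0 9)
0 -> hit
8 -> miss, evict 0, frames (9 8)
6 -> miss, evict 9, frames (8 6)
0 -> miss, evict 8, frames (6 0)
1 -> miss, evict 6, frames (0 1)
3 -> miss, evict 0, frames (1 3)
0 -> miss, evict 1, frames (3 0)
3 -> hit
0 -> hit
6 -> miss, evict 3, frames (0 6)
9 -> miss, evict 0, frames (6 9)
5 -> miss, evict 6, frames (9 5)
1 -> miss, evict 9, frames (5 1)
5 -> hit
8 -> miss, evict 5, frames (1 8)
6 -> miss, evict 1, frames (8 6)
5 -> miss, evict 8, frames (6 5)
1 -> miss, evict 6, frames (5 1)
5 -> hit
8 -> miss, evict 5, frames (1 8)
Page faults: 17.

17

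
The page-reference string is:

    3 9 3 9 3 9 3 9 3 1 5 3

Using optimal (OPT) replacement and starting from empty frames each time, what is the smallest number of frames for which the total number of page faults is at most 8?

2

f=1: 12 faults
f=2: 4 faults
f=3: 4 faults
f=4: 4 faults
Smallest f with faults ≤ 8 is 2.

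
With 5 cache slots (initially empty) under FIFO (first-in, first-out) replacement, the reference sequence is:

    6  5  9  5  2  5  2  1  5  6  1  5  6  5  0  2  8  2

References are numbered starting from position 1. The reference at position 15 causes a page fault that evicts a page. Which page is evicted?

pos 1: 6: fault, frames {6}
pos 2: 5: fault, frames {6,5}
pos 3: 9: fault, frames {6,5,9}
pos 4: 5: hit
pos 5: 2: fault, frames {6,5,9,2}
pos 6: 5: hit
pos 7: 2: hit
pos 8: 1: fault, frames {6,5,9,2,1}
pos 9: 5: hit
pos 10: 6: hit
pos 11: 1: hit
pos 12: 5: hit
pos 13: 6: hit
pos 14: 5: hit
pos 15: 0: fault, evict 6, frames {5,9,2,1,0}
At position 15, page 6 is evicted.

6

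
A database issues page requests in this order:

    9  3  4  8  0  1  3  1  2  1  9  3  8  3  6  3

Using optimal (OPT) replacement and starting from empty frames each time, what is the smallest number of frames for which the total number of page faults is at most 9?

4

f=1: 16 faults
f=2: 11 faults
f=3: 10 faults
f=4: 9 faults
f=5: 8 faults
f=6: 8 faults
f=7: 8 faults
f=8: 8 faults
Smallest f with faults ≤ 9 is 4.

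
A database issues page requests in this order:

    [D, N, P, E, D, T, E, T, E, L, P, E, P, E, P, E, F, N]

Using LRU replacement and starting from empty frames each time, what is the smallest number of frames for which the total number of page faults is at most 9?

f=1: 18 faults
f=2: 12 faults
f=3: 10 faults
f=4: 9 faults
f=5: 8 faults
f=6: 8 faults
f=7: 7 faults
Smallest f with faults ≤ 9 is 4.

4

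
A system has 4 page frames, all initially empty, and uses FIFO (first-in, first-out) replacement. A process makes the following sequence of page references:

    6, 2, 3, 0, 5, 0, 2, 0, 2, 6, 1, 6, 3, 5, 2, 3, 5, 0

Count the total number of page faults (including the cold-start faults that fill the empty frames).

11

6 → miss, frames {6}
2 → miss, frames {6,2}
3 → miss, frames {6,2,3}
0 → miss, frames {6,2,3,0}
5 → miss, evict 6, frames {2,3,0,5}
0 → hit
2 → hit
0 → hit
2 → hit
6 → miss, evict 2, frames {3,0,5,6}
1 → miss, evict 3, frames {0,5,6,1}
6 → hit
3 → miss, evict 0, frames {5,6,1,3}
5 → hit
2 → miss, evict 5, frames {6,1,3,2}
3 → hit
5 → miss, evict 6, frames {1,3,2,5}
0 → miss, evict 1, frames {3,2,5,0}
Page faults: 11.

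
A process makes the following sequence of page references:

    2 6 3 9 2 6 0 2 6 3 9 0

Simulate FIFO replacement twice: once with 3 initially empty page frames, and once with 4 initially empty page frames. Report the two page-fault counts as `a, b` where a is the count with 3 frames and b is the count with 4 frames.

9, 10

3 frames: F F F F F F F . . F F . → 9 faults.
4 frames: F F F F . . F F F F F F → 10 faults.
10 > 9: adding a frame increased faults — Belady's anomaly.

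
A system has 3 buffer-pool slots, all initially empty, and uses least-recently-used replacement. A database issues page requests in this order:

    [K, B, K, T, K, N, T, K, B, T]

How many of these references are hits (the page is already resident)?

5

K: fault, frames [K]
B: fault, frames [K, B]
K: hit
T: fault, frames [B, K, T]
K: hit
N: fault, evict B, frames [T, K, N]
T: hit
K: hit
B: fault, evict N, frames [T, K, B]
T: hit
Hits: 5.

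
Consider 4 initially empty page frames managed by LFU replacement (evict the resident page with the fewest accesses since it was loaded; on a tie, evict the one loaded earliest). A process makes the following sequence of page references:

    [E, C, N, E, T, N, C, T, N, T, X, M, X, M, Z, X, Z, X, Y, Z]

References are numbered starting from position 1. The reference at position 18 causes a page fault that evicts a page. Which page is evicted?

Z

pos 1: E → miss, frames (E)
pos 2: C → miss, frames (E C)
pos 3: N → miss, frames (E C N)
pos 4: E → hit
pos 5: T → miss, frames (E C N T)
pos 6: N → hit
pos 7: C → hit
pos 8: T → hit
pos 9: N → hit
pos 10: T → hit
pos 11: X → miss, evict E, frames (C N T X)
pos 12: M → miss, evict X, frames (C N T M)
pos 13: X → miss, evict M, frames (C N T X)
pos 14: M → miss, evict X, frames (C N T M)
pos 15: Z → miss, evict M, frames (C N T Z)
pos 16: X → miss, evict Z, frames (C N T X)
pos 17: Z → miss, evict X, frames (C N T Z)
pos 18: X → miss, evict Z, frames (C N T X)
At position 18, page Z is evicted.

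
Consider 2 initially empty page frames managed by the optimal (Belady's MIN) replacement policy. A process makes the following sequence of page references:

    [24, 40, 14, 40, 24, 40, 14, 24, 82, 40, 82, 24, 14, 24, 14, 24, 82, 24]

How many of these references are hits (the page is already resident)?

24 → fault, frames {24}
40 → fault, frames {24,40}
14 → fault, evict 24, frames {40,14}
40 → hit
24 → fault, evict 14, frames {40,24}
40 → hit
14 → fault, evict 40, frames {24,14}
24 → hit
82 → fault, evict 14, frames {24,82}
40 → fault, evict 24, frames {82,40}
82 → hit
24 → fault, evict 40, frames {82,24}
14 → fault, evict 82, frames {24,14}
24 → hit
14 → hit
24 → hit
82 → fault, evict 14, frames {24,82}
24 → hit
Hits: 8.

8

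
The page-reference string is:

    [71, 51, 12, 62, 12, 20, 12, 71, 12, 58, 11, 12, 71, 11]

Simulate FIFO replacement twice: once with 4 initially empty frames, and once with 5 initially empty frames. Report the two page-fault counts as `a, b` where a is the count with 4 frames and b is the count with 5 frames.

9, 8

4 frames: F F F F . F . F . F F F . . → 9 faults.
5 frames: F F F F . F . . . F F . F . → 8 faults.
8 < 9: adding a frame reduced faults, as is typical.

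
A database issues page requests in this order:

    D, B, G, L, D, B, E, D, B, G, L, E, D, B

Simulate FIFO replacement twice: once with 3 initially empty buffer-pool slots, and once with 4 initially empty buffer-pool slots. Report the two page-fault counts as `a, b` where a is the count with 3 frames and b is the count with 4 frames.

11, 12

3 frames: F F F F F F F . . F F . F F → 11 faults.
4 frames: F F F F . . F F F F F F F F → 12 faults.
12 > 11: adding a frame increased faults — Belady's anomaly.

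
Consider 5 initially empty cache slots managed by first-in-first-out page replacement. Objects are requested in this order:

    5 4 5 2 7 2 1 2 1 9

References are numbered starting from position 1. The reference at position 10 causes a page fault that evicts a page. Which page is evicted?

5

pos 1: 5 → fault, frames (5)
pos 2: 4 → fault, frames (5 4)
pos 3: 5 → hit
pos 4: 2 → fault, frames (5 4 2)
pos 5: 7 → fault, frames (5 4 2 7)
pos 6: 2 → hit
pos 7: 1 → fault, frames (5 4 2 7 1)
pos 8: 2 → hit
pos 9: 1 → hit
pos 10: 9 → fault, evict 5, frames (4 2 7 1 9)
At position 10, page 5 is evicted.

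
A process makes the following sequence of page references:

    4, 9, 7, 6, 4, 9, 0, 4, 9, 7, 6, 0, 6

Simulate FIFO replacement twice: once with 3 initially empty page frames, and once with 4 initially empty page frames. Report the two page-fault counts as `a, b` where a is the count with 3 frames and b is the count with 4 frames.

3 frames: F F F F F F F . . F F . . → 9 faults.
4 frames: F F F F . . F F F F F F . → 10 faults.
10 > 9: adding a frame increased faults — Belady's anomaly.

9, 10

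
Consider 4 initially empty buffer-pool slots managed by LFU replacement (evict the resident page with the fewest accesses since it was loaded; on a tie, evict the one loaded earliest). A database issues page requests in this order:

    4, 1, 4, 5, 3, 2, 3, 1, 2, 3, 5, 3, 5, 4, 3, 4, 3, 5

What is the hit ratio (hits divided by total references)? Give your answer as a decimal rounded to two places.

4 -> fault, frames [4]
1 -> fault, frames [4, 1]
4 -> hit
5 -> fault, frames [4, 1, 5]
3 -> fault, frames [4, 1, 5, 3]
2 -> fault, evict 1, frames [4, 5, 3, 2]
3 -> hit
1 -> fault, evict 5, frames [4, 3, 2, 1]
2 -> hit
3 -> hit
5 -> fault, evict 1, frames [4, 3, 2, 5]
3 -> hit
5 -> hit
4 -> hit
3 -> hit
4 -> hit
3 -> hit
5 -> hit
Hits: 11 of 18 references → 11/18 = 0.6111.

0.61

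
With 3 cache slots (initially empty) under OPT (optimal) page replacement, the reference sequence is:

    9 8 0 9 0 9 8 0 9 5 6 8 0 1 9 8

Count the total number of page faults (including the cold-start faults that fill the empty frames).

9: fault, frames (9)
8: fault, frames (9 8)
0: fault, frames (9 8 0)
9: hit
0: hit
9: hit
8: hit
0: hit
9: hit
5: fault, evict 9, frames (8 0 5)
6: fault, evict 5, frames (8 0 6)
8: hit
0: hit
1: fault, evict 6, frames (8 0 1)
9: fault, evict 1, frames (8 0 9)
8: hit
Page faults: 7.

7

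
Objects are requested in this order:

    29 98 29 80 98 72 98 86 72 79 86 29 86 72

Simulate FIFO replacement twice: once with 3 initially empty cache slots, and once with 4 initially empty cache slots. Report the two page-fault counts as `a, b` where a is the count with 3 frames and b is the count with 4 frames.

8, 7

3 frames: F F . F . F . F . F . F . F → 8 faults.
4 frames: F F . F . F . F . F . F . . → 7 faults.
7 < 8: adding a frame reduced faults, as is typical.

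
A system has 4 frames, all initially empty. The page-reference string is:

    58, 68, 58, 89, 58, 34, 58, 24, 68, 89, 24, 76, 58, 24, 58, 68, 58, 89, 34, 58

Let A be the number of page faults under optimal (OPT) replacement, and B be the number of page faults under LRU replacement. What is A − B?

Under OPT: F F . F . F . F . . . F . . . . . F F . → 8 faults.
Under LRU: F F . F . F . F F F . F F . . F . F F . → 12 faults.
A − B = 8 − 12 = -4.

-4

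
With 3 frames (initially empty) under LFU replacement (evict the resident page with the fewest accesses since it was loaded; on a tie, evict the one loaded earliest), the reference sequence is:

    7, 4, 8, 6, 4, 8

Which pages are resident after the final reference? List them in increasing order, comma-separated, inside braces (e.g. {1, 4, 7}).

7 -> miss, frames [7]
4 -> miss, frames [7, 4]
8 -> miss, frames [7, 4, 8]
6 -> miss, evict 7, frames [4, 8, 6]
4 -> hit
8 -> hit

{4, 6, 8}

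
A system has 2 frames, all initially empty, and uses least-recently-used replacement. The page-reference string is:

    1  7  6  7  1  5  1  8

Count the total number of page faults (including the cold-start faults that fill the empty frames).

6

1 -> miss, frames [1]
7 -> miss, frames [1, 7]
6 -> miss, evict 1, frames [7, 6]
7 -> hit
1 -> miss, evict 6, frames [7, 1]
5 -> miss, evict 7, frames [1, 5]
1 -> hit
8 -> miss, evict 5, frames [1, 8]
Page faults: 6.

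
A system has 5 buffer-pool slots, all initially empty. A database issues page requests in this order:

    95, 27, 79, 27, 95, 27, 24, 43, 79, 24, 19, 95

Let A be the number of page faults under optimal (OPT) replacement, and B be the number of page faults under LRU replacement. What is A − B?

-1

Under OPT: F F F . . . F F . . F . → 6 faults.
Under LRU: F F F . . . F F . . F F → 7 faults.
A − B = 6 − 7 = -1.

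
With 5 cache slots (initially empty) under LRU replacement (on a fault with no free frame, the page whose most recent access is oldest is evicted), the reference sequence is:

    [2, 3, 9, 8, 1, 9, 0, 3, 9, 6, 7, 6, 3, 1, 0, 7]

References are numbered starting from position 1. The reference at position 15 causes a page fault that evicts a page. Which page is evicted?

9

pos 1: 2: fault, frames (2)
pos 2: 3: fault, frames (2 3)
pos 3: 9: fault, frames (2 3 9)
pos 4: 8: fault, frames (2 3 9 8)
pos 5: 1: fault, frames (2 3 9 8 1)
pos 6: 9: hit
pos 7: 0: fault, evict 2, frames (3 8 1 9 0)
pos 8: 3: hit
pos 9: 9: hit
pos 10: 6: fault, evict 8, frames (1 0 3 9 6)
pos 11: 7: fault, evict 1, frames (0 3 9 6 7)
pos 12: 6: hit
pos 13: 3: hit
pos 14: 1: fault, evict 0, frames (9 7 6 3 1)
pos 15: 0: fault, evict 9, frames (7 6 3 1 0)
At position 15, page 9 is evicted.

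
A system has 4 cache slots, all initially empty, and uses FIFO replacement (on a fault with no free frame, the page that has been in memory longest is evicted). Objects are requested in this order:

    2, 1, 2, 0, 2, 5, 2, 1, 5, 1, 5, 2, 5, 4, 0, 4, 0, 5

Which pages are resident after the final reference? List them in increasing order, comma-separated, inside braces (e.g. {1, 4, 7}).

2 → fault, frames [2]
1 → fault, frames [2, 1]
2 → hit
0 → fault, frames [2, 1, 0]
2 → hit
5 → fault, frames [2, 1, 0, 5]
2 → hit
1 → hit
5 → hit
1 → hit
5 → hit
2 → hit
5 → hit
4 → fault, evict 2, frames [1, 0, 5, 4]
0 → hit
4 → hit
0 → hit
5 → hit

{0, 1, 4, 5}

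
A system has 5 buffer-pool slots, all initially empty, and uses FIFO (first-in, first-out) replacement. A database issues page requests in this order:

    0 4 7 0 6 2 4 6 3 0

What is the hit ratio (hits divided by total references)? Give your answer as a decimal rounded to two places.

0.30

0: fault, frames (0)
4: fault, frames (0 4)
7: fault, frames (0 4 7)
0: hit
6: fault, frames (0 4 7 6)
2: fault, frames (0 4 7 6 2)
4: hit
6: hit
3: fault, evict 0, frames (4 7 6 2 3)
0: fault, evict 4, frames (7 6 2 3 0)
Hits: 3 of 10 references → 3/10 = 0.3000.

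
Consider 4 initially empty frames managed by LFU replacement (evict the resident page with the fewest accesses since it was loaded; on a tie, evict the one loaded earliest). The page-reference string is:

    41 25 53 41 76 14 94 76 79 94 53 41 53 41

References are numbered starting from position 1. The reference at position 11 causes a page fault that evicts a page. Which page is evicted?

pos 1: 41: miss, frames (41)
pos 2: 25: miss, frames (41 25)
pos 3: 53: miss, frames (41 25 53)
pos 4: 41: hit
pos 5: 76: miss, frames (41 25 53 76)
pos 6: 14: miss, evict 25, frames (41 53 76 14)
pos 7: 94: miss, evict 53, frames (41 76 14 94)
pos 8: 76: hit
pos 9: 79: miss, evict 14, frames (41 76 94 79)
pos 10: 94: hit
pos 11: 53: miss, evict 79, frames (41 76 94 53)
At position 11, page 79 is evicted.

79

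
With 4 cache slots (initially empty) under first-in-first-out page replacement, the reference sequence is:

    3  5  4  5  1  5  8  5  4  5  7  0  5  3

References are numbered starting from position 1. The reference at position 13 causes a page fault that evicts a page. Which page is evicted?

1

pos 1: 3: fault, frames (3)
pos 2: 5: fault, frames (3 5)
pos 3: 4: fault, frames (3 5 4)
pos 4: 5: hit
pos 5: 1: fault, frames (3 5 4 1)
pos 6: 5: hit
pos 7: 8: fault, evict 3, frames (5 4 1 8)
pos 8: 5: hit
pos 9: 4: hit
pos 10: 5: hit
pos 11: 7: fault, evict 5, frames (4 1 8 7)
pos 12: 0: fault, evict 4, frames (1 8 7 0)
pos 13: 5: fault, evict 1, frames (8 7 0 5)
At position 13, page 1 is evicted.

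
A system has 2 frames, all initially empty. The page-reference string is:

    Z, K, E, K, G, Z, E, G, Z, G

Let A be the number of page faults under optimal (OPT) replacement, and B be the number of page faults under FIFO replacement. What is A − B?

-2

Under OPT: F F F . F F . F . . → 6 faults.
Under FIFO: F F F . F F F F F . → 8 faults.
A − B = 6 − 8 = -2.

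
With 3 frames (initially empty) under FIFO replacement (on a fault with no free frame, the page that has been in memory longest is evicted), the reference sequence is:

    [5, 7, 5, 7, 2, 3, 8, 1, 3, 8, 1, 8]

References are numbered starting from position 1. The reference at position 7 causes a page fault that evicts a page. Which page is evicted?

7

pos 1: 5 -> fault, frames (5)
pos 2: 7 -> fault, frames (5 7)
pos 3: 5 -> hit
pos 4: 7 -> hit
pos 5: 2 -> fault, frames (5 7 2)
pos 6: 3 -> fault, evict 5, frames (7 2 3)
pos 7: 8 -> fault, evict 7, frames (2 3 8)
At position 7, page 7 is evicted.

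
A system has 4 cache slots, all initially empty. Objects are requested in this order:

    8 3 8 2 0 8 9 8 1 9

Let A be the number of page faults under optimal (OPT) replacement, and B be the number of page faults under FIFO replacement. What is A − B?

Under OPT: F F . F F . F . F . → 6 faults.
Under FIFO: F F . F F . F F F . → 7 faults.
A − B = 6 − 7 = -1.

-1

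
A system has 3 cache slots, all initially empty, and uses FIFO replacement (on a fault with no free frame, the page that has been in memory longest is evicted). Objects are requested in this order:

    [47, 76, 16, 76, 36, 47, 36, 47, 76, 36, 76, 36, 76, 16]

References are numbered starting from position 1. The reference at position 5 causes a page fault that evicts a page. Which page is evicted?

47

pos 1: 47: miss, frames [47]
pos 2: 76: miss, frames [47, 76]
pos 3: 16: miss, frames [47, 76, 16]
pos 4: 76: hit
pos 5: 36: miss, evict 47, frames [76, 16, 36]
At position 5, page 47 is evicted.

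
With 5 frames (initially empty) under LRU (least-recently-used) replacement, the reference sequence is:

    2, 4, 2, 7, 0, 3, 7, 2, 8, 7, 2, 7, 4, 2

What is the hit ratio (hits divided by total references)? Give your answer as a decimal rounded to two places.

2 → fault, frames {2}
4 → fault, frames {2,4}
2 → hit
7 → fault, frames {4,2,7}
0 → fault, frames {4,2,7,0}
3 → fault, frames {4,2,7,0,3}
7 → hit
2 → hit
8 → fault, evict 4, frames {0,3,7,2,8}
7 → hit
2 → hit
7 → hit
4 → fault, evict 0, frames {3,8,2,7,4}
2 → hit
Hits: 7 of 14 references → 7/14 = 0.5000.

0.50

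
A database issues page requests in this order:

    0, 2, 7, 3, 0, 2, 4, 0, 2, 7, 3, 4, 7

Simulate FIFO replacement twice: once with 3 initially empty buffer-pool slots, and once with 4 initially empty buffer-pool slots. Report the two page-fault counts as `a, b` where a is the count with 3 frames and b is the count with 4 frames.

3 frames: F F F F F F F . . F F . . → 9 faults.
4 frames: F F F F . . F F F F F F . → 10 faults.
10 > 9: adding a frame increased faults — Belady's anomaly.

9, 10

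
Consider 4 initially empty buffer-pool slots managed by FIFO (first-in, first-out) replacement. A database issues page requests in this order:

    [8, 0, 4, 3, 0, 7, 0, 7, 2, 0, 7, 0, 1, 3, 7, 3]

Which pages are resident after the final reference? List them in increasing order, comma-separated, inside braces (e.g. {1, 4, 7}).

{0, 1, 3, 7}

8 → fault, frames [8]
0 → fault, frames [8, 0]
4 → fault, frames [8, 0, 4]
3 → fault, frames [8, 0, 4, 3]
0 → hit
7 → fault, evict 8, frames [0, 4, 3, 7]
0 → hit
7 → hit
2 → fault, evict 0, frames [4, 3, 7, 2]
0 → fault, evict 4, frames [3, 7, 2, 0]
7 → hit
0 → hit
1 → fault, evict 3, frames [7, 2, 0, 1]
3 → fault, evict 7, frames [2, 0, 1, 3]
7 → fault, evict 2, frames [0, 1, 3, 7]
3 → hit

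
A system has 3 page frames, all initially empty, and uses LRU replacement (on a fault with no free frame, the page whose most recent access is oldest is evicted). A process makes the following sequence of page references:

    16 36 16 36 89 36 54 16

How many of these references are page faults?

5

16 -> fault, frames [16]
36 -> fault, frames [16, 36]
16 -> hit
36 -> hit
89 -> fault, frames [16, 36, 89]
36 -> hit
54 -> fault, evict 16, frames [89, 36, 54]
16 -> fault, evict 89, frames [36, 54, 16]
Page faults: 5.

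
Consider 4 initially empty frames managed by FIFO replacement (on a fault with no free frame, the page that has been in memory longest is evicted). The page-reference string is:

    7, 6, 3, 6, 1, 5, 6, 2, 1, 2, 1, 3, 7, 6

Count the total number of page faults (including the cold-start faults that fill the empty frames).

7: fault, frames (7)
6: fault, frames (7 6)
3: fault, frames (7 6 3)
6: hit
1: fault, frames (7 6 3 1)
5: fault, evict 7, frames (6 3 1 5)
6: hit
2: fault, evict 6, frames (3 1 5 2)
1: hit
2: hit
1: hit
3: hit
7: fault, evict 3, frames (1 5 2 7)
6: fault, evict 1, frames (5 2 7 6)
Page faults: 8.

8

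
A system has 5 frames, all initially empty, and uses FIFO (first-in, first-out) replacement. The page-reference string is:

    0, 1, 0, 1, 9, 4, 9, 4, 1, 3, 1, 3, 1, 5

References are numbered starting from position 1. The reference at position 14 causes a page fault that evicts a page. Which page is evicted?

pos 1: 0 → fault, frames (0)
pos 2: 1 → fault, frames (0 1)
pos 3: 0 → hit
pos 4: 1 → hit
pos 5: 9 → fault, frames (0 1 9)
pos 6: 4 → fault, frames (0 1 9 4)
pos 7: 9 → hit
pos 8: 4 → hit
pos 9: 1 → hit
pos 10: 3 → fault, frames (0 1 9 4 3)
pos 11: 1 → hit
pos 12: 3 → hit
pos 13: 1 → hit
pos 14: 5 → fault, evict 0, frames (1 9 4 3 5)
At position 14, page 0 is evicted.

0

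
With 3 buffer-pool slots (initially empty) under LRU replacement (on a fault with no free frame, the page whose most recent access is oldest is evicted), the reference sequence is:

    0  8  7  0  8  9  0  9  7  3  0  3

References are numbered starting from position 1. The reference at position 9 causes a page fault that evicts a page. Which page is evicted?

pos 1: 0 -> fault, frames (0)
pos 2: 8 -> fault, frames (0 8)
pos 3: 7 -> fault, frames (0 8 7)
pos 4: 0 -> hit
pos 5: 8 -> hit
pos 6: 9 -> fault, evict 7, frames (0 8 9)
pos 7: 0 -> hit
pos 8: 9 -> hit
pos 9: 7 -> fault, evict 8, frames (0 9 7)
At position 9, page 8 is evicted.

8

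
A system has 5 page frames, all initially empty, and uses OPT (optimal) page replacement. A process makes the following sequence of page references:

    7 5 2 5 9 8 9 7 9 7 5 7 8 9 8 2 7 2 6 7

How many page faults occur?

6

7 -> fault, frames (7)
5 -> fault, frames (7 5)
2 -> fault, frames (7 5 2)
5 -> hit
9 -> fault, frames (7 5 2 9)
8 -> fault, frames (7 5 2 9 8)
9 -> hit
7 -> hit
9 -> hit
7 -> hit
5 -> hit
7 -> hit
8 -> hit
9 -> hit
8 -> hit
2 -> hit
7 -> hit
2 -> hit
6 -> fault, evict 8, frames (7 5 2 9 6)
7 -> hit
Page faults: 6.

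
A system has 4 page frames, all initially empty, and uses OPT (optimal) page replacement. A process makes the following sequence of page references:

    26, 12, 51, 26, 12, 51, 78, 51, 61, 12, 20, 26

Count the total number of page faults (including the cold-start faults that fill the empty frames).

6

26: miss, frames (26)
12: miss, frames (26 12)
51: miss, frames (26 12 51)
26: hit
12: hit
51: hit
78: miss, frames (26 12 51 78)
51: hit
61: miss, evict 78, frames (26 12 51 61)
12: hit
20: miss, evict 61, frames (26 12 51 20)
26: hit
Page faults: 6.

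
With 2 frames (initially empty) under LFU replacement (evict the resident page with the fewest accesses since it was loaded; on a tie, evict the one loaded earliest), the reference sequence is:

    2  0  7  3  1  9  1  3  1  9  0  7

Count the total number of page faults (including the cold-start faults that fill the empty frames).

2 -> fault, frames [2]
0 -> fault, frames [2, 0]
7 -> fault, evict 2, frames [0, 7]
3 -> fault, evict 0, frames [7, 3]
1 -> fault, evict 7, frames [3, 1]
9 -> fault, evict 3, frames [1, 9]
1 -> hit
3 -> fault, evict 9, frames [1, 3]
1 -> hit
9 -> fault, evict 3, frames [1, 9]
0 -> fault, evict 9, frames [1, 0]
7 -> fault, evict 0, frames [1, 7]
Page faults: 10.

10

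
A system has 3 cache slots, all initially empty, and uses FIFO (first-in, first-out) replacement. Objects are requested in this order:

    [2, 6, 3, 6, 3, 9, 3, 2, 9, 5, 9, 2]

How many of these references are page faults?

6

2 → fault, frames (2)
6 → fault, frames (2 6)
3 → fault, frames (2 6 3)
6 → hit
3 → hit
9 → fault, evict 2, frames (6 3 9)
3 → hit
2 → fault, evict 6, frames (3 9 2)
9 → hit
5 → fault, evict 3, frames (9 2 5)
9 → hit
2 → hit
Page faults: 6.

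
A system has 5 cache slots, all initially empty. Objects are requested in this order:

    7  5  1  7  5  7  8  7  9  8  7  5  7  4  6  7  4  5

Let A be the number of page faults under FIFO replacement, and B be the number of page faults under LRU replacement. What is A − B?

Under FIFO: F F F . . . F . F . . . . F F F . F → 9 faults.
Under LRU: F F F . . . F . F . . . . F F . . . → 7 faults.
A − B = 9 − 7 = 2.

2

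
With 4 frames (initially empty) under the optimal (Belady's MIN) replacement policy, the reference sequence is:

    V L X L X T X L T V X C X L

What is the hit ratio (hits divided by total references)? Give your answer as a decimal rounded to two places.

V: fault, frames (V)
L: fault, frames (V L)
X: fault, frames (V L X)
L: hit
X: hit
T: fault, frames (V L X T)
X: hit
L: hit
T: hit
V: hit
X: hit
C: fault, evict T, frames (V L X C)
X: hit
L: hit
Hits: 9 of 14 references → 9/14 = 0.6429.

0.64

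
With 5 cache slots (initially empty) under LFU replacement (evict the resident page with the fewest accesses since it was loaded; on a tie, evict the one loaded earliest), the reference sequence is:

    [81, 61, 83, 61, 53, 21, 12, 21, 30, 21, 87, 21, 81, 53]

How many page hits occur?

81 → miss, frames {81}
61 → miss, frames {81,61}
83 → miss, frames {81,61,83}
61 → hit
53 → miss, frames {81,61,83,53}
21 → miss, frames {81,61,83,53,21}
12 → miss, evict 81, frames {61,83,53,21,12}
21 → hit
30 → miss, evict 83, frames {61,53,21,12,30}
21 → hit
87 → miss, evict 53, frames {61,21,12,30,87}
21 → hit
81 → miss, evict 12, frames {61,21,30,87,81}
53 → miss, evict 30, frames {61,21,87,81,53}
Hits: 4.

4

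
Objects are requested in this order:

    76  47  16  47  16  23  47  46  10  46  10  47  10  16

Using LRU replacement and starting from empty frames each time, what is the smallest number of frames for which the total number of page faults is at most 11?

2

f=1: 14 faults
f=2: 9 faults
f=3: 7 faults
f=4: 7 faults
f=5: 6 faults
f=6: 6 faults
Smallest f with faults ≤ 11 is 2.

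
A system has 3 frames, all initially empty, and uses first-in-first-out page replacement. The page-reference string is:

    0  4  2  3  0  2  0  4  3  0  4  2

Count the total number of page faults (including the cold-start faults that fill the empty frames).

0 -> fault, frames [0]
4 -> fault, frames [0, 4]
2 -> fault, frames [0, 4, 2]
3 -> fault, evict 0, frames [4, 2, 3]
0 -> fault, evict 4, frames [2, 3, 0]
2 -> hit
0 -> hit
4 -> fault, evict 2, frames [3, 0, 4]
3 -> hit
0 -> hit
4 -> hit
2 -> fault, evict 3, frames [0, 4, 2]
Page faults: 7.

7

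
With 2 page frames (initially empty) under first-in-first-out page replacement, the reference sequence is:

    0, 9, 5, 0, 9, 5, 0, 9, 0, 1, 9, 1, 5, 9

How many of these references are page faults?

0: fault, frames [0]
9: fault, frames [0, 9]
5: fault, evict 0, frames [9, 5]
0: fault, evict 9, frames [5, 0]
9: fault, evict 5, frames [0, 9]
5: fault, evict 0, frames [9, 5]
0: fault, evict 9, frames [5, 0]
9: fault, evict 5, frames [0, 9]
0: hit
1: fault, evict 0, frames [9, 1]
9: hit
1: hit
5: fault, evict 9, frames [1, 5]
9: fault, evict 1, frames [5, 9]
Page faults: 11.

11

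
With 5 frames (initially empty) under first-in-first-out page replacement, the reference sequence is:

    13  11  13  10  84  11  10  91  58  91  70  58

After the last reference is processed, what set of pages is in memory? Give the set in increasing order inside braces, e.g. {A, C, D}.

{10, 58, 70, 84, 91}

13: fault, frames [13]
11: fault, frames [13, 11]
13: hit
10: fault, frames [13, 11, 10]
84: fault, frames [13, 11, 10, 84]
11: hit
10: hit
91: fault, frames [13, 11, 10, 84, 91]
58: fault, evict 13, frames [11, 10, 84, 91, 58]
91: hit
70: fault, evict 11, frames [10, 84, 91, 58, 70]
58: hit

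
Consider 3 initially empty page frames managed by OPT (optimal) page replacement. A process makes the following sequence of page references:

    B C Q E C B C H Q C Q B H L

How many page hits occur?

B -> miss, frames [B]
C -> miss, frames [B, C]
Q -> miss, frames [B, C, Q]
E -> miss, evict Q, frames [B, C, E]
C -> hit
B -> hit
C -> hit
H -> miss, evict E, frames [B, C, H]
Q -> miss, evict H, frames [B, C, Q]
C -> hit
Q -> hit
B -> hit
H -> miss, evict Q, frames [B, C, H]
L -> miss, evict H, frames [B, C, L]
Hits: 6.

6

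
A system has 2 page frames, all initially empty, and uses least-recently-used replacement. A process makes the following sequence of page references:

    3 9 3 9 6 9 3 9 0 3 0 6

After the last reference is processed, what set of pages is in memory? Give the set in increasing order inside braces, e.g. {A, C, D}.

{0, 6}

3 → fault, frames [3]
9 → fault, frames [3, 9]
3 → hit
9 → hit
6 → fault, evict 3, frames [9, 6]
9 → hit
3 → fault, evict 6, frames [9, 3]
9 → hit
0 → fault, evict 3, frames [9, 0]
3 → fault, evict 9, frames [0, 3]
0 → hit
6 → fault, evict 3, frames [0, 6]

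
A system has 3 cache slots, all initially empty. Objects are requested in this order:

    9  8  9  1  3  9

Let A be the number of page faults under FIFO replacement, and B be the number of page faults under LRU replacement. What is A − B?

1

Under FIFO: F F . F F F → 5 faults.
Under LRU: F F . F F . → 4 faults.
A − B = 5 − 4 = 1.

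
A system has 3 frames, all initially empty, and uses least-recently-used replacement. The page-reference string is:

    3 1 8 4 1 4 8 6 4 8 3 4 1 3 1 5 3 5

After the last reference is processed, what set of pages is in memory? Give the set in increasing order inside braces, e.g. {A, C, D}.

3 → fault, frames (3)
1 → fault, frames (3 1)
8 → fault, frames (3 1 8)
4 → fault, evict 3, frames (1 8 4)
1 → hit
4 → hit
8 → hit
6 → fault, evict 1, frames (4 8 6)
4 → hit
8 → hit
3 → fault, evict 6, frames (4 8 3)
4 → hit
1 → fault, evict 8, frames (3 4 1)
3 → hit
1 → hit
5 → fault, evict 4, frames (3 1 5)
3 → hit
5 → hit

{1, 3, 5}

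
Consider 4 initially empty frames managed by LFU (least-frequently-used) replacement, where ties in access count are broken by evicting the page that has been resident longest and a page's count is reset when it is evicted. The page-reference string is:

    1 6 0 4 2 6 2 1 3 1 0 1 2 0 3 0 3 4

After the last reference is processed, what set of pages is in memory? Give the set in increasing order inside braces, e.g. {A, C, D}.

{0, 1, 2, 4}

1 -> fault, frames {1}
6 -> fault, frames {1,6}
0 -> fault, frames {1,6,0}
4 -> fault, frames {1,6,0,4}
2 -> fault, evict 1, frames {6,0,4,2}
6 -> hit
2 -> hit
1 -> fault, evict 0, frames {6,4,2,1}
3 -> fault, evict 4, frames {6,2,1,3}
1 -> hit
0 -> fault, evict 3, frames {6,2,1,0}
1 -> hit
2 -> hit
0 -> hit
3 -> fault, evict 6, frames {2,1,0,3}
0 -> hit
3 -> hit
4 -> fault, evict 3, frames {2,1,0,4}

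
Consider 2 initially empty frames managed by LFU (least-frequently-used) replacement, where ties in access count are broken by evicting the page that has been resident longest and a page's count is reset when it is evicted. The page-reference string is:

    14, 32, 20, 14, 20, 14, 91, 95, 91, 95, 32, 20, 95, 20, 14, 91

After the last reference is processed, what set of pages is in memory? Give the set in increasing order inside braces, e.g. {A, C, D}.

14 -> fault, frames (14)
32 -> fault, frames (14 32)
20 -> fault, evict 14, frames (32 20)
14 -> fault, evict 32, frames (20 14)
20 -> hit
14 -> hit
91 -> fault, evict 20, frames (14 91)
95 -> fault, evict 91, frames (14 95)
91 -> fault, evict 95, frames (14 91)
95 -> fault, evict 91, frames (14 95)
32 -> fault, evict 95, frames (14 32)
20 -> fault, evict 32, frames (14 20)
95 -> fault, evict 20, frames (14 95)
20 -> fault, evict 95, frames (14 20)
14 -> hit
91 -> fault, evict 20, frames (14 91)

{14, 91}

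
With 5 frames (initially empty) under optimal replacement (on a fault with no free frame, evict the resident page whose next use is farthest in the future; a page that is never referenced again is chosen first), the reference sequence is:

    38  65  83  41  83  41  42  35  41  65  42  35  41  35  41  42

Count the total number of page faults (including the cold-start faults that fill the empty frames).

38 → fault, frames {38}
65 → fault, frames {38,65}
83 → fault, frames {38,65,83}
41 → fault, frames {38,65,83,41}
83 → hit
41 → hit
42 → fault, frames {38,65,83,41,42}
35 → fault, evict 83, frames {38,65,41,42,35}
41 → hit
65 → hit
42 → hit
35 → hit
41 → hit
35 → hit
41 → hit
42 → hit
Page faults: 6.

6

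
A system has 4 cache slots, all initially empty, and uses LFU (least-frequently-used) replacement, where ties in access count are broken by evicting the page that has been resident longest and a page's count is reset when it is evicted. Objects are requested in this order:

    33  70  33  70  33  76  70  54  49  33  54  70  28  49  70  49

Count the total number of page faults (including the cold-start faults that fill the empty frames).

7

33 → miss, frames [33]
70 → miss, frames [33, 70]
33 → hit
70 → hit
33 → hit
76 → miss, frames [33, 70, 76]
70 → hit
54 → miss, frames [33, 70, 76, 54]
49 → miss, evict 76, frames [33, 70, 54, 49]
33 → hit
54 → hit
70 → hit
28 → miss, evict 49, frames [33, 70, 54, 28]
49 → miss, evict 28, frames [33, 70, 54, 49]
70 → hit
49 → hit
Page faults: 7.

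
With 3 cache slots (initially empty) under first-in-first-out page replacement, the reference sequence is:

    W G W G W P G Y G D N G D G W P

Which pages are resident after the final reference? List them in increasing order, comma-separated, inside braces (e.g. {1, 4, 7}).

W -> miss, frames [W]
G -> miss, frames [W, G]
W -> hit
G -> hit
W -> hit
P -> miss, frames [W, G, P]
G -> hit
Y -> miss, evict W, frames [G, P, Y]
G -> hit
D -> miss, evict G, frames [P, Y, D]
N -> miss, evict P, frames [Y, D, N]
G -> miss, evict Y, frames [D, N, G]
D -> hit
G -> hit
W -> miss, evict D, frames [N, G, W]
P -> miss, evict N, frames [G, W, P]

{G, P, W}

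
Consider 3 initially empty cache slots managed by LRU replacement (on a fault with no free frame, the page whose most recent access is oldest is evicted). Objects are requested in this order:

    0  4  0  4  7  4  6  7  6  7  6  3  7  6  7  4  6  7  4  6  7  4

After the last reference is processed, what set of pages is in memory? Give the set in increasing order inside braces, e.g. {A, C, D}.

0 → miss, frames {0}
4 → miss, frames {0,4}
0 → hit
4 → hit
7 → miss, frames {0,4,7}
4 → hit
6 → miss, evict 0, frames {7,4,6}
7 → hit
6 → hit
7 → hit
6 → hit
3 → miss, evict 4, frames {7,6,3}
7 → hit
6 → hit
7 → hit
4 → miss, evict 3, frames {6,7,4}
6 → hit
7 → hit
4 → hit
6 → hit
7 → hit
4 → hit

{4, 6, 7}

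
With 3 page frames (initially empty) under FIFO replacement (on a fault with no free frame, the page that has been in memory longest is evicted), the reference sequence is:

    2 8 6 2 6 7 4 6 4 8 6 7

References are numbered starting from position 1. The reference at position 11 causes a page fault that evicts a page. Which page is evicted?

pos 1: 2: miss, frames {2}
pos 2: 8: miss, frames {2,8}
pos 3: 6: miss, frames {2,8,6}
pos 4: 2: hit
pos 5: 6: hit
pos 6: 7: miss, evict 2, frames {8,6,7}
pos 7: 4: miss, evict 8, frames {6,7,4}
pos 8: 6: hit
pos 9: 4: hit
pos 10: 8: miss, evict 6, frames {7,4,8}
pos 11: 6: miss, evict 7, frames {4,8,6}
At position 11, page 7 is evicted.

7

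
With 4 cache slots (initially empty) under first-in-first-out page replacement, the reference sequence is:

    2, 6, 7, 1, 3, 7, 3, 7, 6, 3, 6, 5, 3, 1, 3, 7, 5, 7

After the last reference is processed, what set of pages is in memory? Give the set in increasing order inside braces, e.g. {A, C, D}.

{1, 3, 5, 7}

2 → fault, frames {2}
6 → fault, frames {2,6}
7 → fault, frames {2,6,7}
1 → fault, frames {2,6,7,1}
3 → fault, evict 2, frames {6,7,1,3}
7 → hit
3 → hit
7 → hit
6 → hit
3 → hit
6 → hit
5 → fault, evict 6, frames {7,1,3,5}
3 → hit
1 → hit
3 → hit
7 → hit
5 → hit
7 → hit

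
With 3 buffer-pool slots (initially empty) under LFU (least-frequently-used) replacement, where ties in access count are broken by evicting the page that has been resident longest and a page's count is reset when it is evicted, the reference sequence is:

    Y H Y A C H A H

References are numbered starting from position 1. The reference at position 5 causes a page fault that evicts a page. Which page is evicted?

H

pos 1: Y → miss, frames {Y}
pos 2: H → miss, frames {Y,H}
pos 3: Y → hit
pos 4: A → miss, frames {Y,H,A}
pos 5: C → miss, evict H, frames {Y,A,C}
At position 5, page H is evicted.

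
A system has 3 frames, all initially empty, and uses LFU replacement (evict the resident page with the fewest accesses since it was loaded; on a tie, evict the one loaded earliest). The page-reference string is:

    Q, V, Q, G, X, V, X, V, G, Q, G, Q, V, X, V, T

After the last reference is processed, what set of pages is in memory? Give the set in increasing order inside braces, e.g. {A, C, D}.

Q: miss, frames [Q]
V: miss, frames [Q, V]
Q: hit
G: miss, frames [Q, V, G]
X: miss, evict V, frames [Q, G, X]
V: miss, evict G, frames [Q, X, V]
X: hit
V: hit
G: miss, evict Q, frames [X, V, G]
Q: miss, evict G, frames [X, V, Q]
G: miss, evict Q, frames [X, V, G]
Q: miss, evict G, frames [X, V, Q]
V: hit
X: hit
V: hit
T: miss, evict Q, frames [X, V, T]

{T, V, X}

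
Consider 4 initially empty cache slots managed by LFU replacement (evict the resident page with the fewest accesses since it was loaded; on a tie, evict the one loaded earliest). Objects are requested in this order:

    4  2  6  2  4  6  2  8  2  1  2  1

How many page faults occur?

5

4: fault, frames (4)
2: fault, frames (4 2)
6: fault, frames (4 2 6)
2: hit
4: hit
6: hit
2: hit
8: fault, frames (4 2 6 8)
2: hit
1: fault, evict 8, frames (4 2 6 1)
2: hit
1: hit
Page faults: 5.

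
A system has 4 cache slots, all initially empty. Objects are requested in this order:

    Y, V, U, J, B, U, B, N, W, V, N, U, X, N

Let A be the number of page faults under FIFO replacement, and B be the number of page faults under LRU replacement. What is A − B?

Under FIFO: F F F F F . . F F F . F F F → 11 faults.
Under LRU: F F F F F . . F F F . F F . → 10 faults.
A − B = 11 − 10 = 1.

1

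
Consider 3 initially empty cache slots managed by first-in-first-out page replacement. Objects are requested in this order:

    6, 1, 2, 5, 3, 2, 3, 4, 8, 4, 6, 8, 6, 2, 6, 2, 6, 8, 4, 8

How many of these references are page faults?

11

6 → fault, frames (6)
1 → fault, frames (6 1)
2 → fault, frames (6 1 2)
5 → fault, evict 6, frames (1 2 5)
3 → fault, evict 1, frames (2 5 3)
2 → hit
3 → hit
4 → fault, evict 2, frames (5 3 4)
8 → fault, evict 5, frames (3 4 8)
4 → hit
6 → fault, evict 3, frames (4 8 6)
8 → hit
6 → hit
2 → fault, evict 4, frames (8 6 2)
6 → hit
2 → hit
6 → hit
8 → hit
4 → fault, evict 8, frames (6 2 4)
8 → fault, evict 6, frames (2 4 8)
Page faults: 11.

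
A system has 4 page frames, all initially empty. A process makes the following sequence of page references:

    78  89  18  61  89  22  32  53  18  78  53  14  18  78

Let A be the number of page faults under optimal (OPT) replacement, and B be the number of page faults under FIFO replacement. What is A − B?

-2

Under OPT: F F F F . F F F . . . F . . → 8 faults.
Under FIFO: F F F F . F F F F F . F . . → 10 faults.
A − B = 8 − 10 = -2.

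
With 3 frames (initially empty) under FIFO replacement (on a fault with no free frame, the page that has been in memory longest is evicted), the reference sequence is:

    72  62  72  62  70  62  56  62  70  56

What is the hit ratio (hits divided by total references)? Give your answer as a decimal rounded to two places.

0.60

72 -> miss, frames [72]
62 -> miss, frames [72, 62]
72 -> hit
62 -> hit
70 -> miss, frames [72, 62, 70]
62 -> hit
56 -> miss, evict 72, frames [62, 70, 56]
62 -> hit
70 -> hit
56 -> hit
Hits: 6 of 10 references → 6/10 = 0.6000.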